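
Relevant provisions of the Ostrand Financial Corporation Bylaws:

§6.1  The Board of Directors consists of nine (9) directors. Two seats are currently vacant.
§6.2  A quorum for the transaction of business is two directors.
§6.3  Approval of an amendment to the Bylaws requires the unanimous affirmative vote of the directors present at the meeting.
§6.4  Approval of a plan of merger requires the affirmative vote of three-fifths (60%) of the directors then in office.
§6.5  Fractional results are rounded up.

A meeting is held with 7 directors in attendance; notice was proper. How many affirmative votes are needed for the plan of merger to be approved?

The plan of merger requires three-fifths of the directors then in office (7).
3/5 of 7 = 4.20, rounded up to 5.

5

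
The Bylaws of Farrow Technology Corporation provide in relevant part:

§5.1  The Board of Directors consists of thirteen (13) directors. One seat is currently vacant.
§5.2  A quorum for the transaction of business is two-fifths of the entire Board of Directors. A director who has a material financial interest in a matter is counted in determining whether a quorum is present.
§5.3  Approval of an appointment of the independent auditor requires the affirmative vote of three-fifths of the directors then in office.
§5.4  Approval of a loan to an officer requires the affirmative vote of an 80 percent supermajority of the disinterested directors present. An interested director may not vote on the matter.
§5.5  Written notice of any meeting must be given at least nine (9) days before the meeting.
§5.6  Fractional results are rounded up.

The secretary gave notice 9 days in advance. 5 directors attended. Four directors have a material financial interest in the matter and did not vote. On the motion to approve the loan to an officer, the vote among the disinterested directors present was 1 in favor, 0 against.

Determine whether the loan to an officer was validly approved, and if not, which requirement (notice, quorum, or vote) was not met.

Notice: 9 days given; 9 required (9 ≥ 9). Satisfied.
Quorum: 5 present (interested directors count toward quorum); quorum is 6. Not satisfied.
Vote: the loan to an officer requires four-fifths of the disinterested directors present (5 − 4 = 1). 4/5 of 1 = 0.80, rounded up to 1, so 1 affirmative vote is needed; 1 voted in favor. Satisfied. (Moot — without a quorum no business can be validly transacted.)

Invalid — quorum requirement not satisfied.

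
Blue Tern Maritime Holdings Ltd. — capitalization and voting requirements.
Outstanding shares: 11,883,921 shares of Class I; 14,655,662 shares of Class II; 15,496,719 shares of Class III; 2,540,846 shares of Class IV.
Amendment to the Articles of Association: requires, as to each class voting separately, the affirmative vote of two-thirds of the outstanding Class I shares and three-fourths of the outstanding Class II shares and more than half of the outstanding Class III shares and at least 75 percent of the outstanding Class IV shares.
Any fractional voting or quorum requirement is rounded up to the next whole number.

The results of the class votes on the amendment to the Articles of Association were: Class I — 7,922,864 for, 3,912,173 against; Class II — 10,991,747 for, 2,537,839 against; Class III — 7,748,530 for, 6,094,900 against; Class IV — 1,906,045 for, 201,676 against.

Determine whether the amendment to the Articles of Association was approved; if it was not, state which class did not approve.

Class I: 2/3 of 11883921 = 7922614; 7,922,614 required, 7,922,864 in favor — approved.
Class II: 3/4 of 14655662 = 10991746.50, rounded up to 10991747; 10,991,747 required, 10,991,747 in favor — approved.
Class III: a majority of 15496719 is 7748360; 7,748,360 required, 7,748,530 in favor — approved.
Class IV: 3/4 of 2540846 = 1905634.50, rounded up to 1905635; 1,905,635 required, 1,906,045 in favor — approved.

Approved — every class gave the required vote.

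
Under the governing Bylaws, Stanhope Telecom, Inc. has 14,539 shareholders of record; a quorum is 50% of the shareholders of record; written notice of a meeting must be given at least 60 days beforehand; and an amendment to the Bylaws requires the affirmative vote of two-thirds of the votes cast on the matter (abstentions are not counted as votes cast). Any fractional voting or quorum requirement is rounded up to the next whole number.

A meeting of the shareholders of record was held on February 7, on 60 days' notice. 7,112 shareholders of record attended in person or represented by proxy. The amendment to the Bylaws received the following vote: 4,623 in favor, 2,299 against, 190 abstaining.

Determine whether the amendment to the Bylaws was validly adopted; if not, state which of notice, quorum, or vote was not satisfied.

Notice: 60 days given; 60 required. Satisfied.
Quorum: 50% of 14,539 = 7,269.50, rounded up to 7,270; 7,112 present. Not satisfied.
Vote: requires two-thirds of the votes cast (7,112 − 190 abstaining = 6,922); 2/3 of 6922 = 4614.67, rounded up to 4615, so 4,615 needed; 4,623 in favor. Satisfied.

Invalid — quorum requirement not satisfied.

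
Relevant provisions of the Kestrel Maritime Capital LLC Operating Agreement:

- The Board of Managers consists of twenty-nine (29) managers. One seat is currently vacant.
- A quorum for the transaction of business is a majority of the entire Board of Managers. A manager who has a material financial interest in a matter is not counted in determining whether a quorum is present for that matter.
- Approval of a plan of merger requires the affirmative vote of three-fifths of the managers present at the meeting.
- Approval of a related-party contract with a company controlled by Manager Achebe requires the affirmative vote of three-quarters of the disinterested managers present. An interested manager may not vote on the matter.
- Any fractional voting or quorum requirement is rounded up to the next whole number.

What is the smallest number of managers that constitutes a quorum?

15

A majority of 29 is 15.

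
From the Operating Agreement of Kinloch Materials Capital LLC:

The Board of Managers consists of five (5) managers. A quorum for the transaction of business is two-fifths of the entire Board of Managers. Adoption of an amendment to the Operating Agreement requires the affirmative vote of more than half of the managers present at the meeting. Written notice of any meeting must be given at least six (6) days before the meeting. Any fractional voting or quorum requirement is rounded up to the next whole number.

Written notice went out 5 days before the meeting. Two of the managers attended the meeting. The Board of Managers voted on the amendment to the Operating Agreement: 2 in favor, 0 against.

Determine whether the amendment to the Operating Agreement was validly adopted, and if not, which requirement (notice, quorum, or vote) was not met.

Notice: 5 days given; 6 required (5 < 6). Not satisfied.
Quorum: 2 present; quorum is 2. Satisfied.
Vote: the amendment to the Operating Agreement requires a majority of the managers present (2). A majority of 2 is 2, so 2 affirmative votes are needed; 2 voted in favor. Satisfied.

Invalid — notice requirement not satisfied.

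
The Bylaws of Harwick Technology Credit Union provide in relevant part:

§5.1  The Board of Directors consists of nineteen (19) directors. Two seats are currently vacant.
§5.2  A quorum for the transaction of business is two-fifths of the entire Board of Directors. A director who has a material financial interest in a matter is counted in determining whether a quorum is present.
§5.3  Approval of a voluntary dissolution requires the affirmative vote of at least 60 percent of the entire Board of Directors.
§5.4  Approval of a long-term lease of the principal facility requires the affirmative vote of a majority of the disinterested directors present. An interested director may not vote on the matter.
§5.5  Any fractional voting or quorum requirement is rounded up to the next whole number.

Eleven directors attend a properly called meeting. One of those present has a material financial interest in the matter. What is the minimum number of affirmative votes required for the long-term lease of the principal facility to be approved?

The long-term lease of the principal facility requires a majority of the disinterested directors present (11 − 1 = 10).
A majority of 10 is 6.

6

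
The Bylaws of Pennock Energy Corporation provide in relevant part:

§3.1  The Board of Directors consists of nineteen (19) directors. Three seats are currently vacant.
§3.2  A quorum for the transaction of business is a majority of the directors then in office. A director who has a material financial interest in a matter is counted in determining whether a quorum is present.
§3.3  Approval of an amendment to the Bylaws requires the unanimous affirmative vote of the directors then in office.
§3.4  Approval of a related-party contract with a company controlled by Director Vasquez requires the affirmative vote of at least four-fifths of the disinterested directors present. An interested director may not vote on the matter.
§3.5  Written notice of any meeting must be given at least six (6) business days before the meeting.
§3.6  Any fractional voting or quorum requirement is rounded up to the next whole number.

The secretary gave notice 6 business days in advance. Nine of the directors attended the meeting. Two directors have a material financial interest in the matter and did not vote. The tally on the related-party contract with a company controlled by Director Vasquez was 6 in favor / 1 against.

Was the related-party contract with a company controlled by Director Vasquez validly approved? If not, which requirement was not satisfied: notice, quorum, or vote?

Notice: 6 business days given; 6 required (6 ≥ 6). Satisfied.
Quorum: 9 present (interested directors count toward quorum); quorum is 9. Satisfied.
Vote: the related-party contract with a company controlled by Director Vasquez requires four-fifths of the disinterested directors present (9 − 2 = 7). 4/5 of 7 = 5.60, rounded up to 6, so 6 affirmative votes are needed; 6 voted in favor. Satisfied.

Valid — all requirements satisfied.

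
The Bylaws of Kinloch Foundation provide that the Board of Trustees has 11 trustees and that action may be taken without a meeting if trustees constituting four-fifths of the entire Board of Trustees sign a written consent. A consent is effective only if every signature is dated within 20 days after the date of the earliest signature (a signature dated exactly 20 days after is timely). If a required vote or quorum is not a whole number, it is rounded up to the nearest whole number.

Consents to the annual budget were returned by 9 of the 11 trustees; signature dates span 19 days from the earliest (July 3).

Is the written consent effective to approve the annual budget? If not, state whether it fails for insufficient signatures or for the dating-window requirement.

Effective — both the signature and dating-window requirements are satisfied.

Signatures required: four-fifths of 11 — 4/5 of 11 = 8.80, rounded up to 9, so 9 needed; 9 signed. Sufficient.
Dating window: the latest signature is 19 days after the earliest; the limit is 20 days. Within the window.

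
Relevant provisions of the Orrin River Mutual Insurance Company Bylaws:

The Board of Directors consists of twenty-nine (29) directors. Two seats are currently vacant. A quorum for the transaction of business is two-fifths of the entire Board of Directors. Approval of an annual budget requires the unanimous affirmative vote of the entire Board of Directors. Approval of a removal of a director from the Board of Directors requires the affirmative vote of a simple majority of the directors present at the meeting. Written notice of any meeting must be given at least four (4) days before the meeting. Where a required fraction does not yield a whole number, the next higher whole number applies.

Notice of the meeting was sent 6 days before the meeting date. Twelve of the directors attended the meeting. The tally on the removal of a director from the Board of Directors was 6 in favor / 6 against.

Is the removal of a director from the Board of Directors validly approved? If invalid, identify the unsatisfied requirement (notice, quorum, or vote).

Invalid — vote requirement not satisfied.

Notice: 6 days given; 4 required (6 ≥ 4). Satisfied.
Quorum: 12 present; quorum is 12. Satisfied.
Vote: the removal of a director from the Board of Directors requires a majority of the directors present (12). A majority of 12 is 7, so 7 affirmative votes are needed; 6 voted in favor. Not satisfied.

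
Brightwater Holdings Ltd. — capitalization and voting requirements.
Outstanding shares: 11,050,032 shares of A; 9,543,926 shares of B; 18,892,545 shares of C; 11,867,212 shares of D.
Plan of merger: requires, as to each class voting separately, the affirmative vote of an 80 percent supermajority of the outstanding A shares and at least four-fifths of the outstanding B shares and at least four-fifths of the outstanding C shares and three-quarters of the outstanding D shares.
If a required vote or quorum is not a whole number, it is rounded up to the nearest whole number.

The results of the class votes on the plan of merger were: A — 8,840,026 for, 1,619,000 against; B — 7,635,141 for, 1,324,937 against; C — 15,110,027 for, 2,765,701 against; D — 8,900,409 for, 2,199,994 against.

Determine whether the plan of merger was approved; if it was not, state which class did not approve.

Not approved — the C shares did not give the required vote.

A: 4/5 of 11050032 = 8840025.60, rounded up to 8840026; 8,840,026 required, 8,840,026 in favor — approved.
B: 4/5 of 9543926 = 7635140.80, rounded up to 7635141; 7,635,141 required, 7,635,141 in favor — approved.
C: 4/5 of 18892545 = 15114036; 15,114,036 required, 15,110,027 in favor — not approved.
D: 3/4 of 11867212 = 8900409; 8,900,409 required, 8,900,409 in favor — approved.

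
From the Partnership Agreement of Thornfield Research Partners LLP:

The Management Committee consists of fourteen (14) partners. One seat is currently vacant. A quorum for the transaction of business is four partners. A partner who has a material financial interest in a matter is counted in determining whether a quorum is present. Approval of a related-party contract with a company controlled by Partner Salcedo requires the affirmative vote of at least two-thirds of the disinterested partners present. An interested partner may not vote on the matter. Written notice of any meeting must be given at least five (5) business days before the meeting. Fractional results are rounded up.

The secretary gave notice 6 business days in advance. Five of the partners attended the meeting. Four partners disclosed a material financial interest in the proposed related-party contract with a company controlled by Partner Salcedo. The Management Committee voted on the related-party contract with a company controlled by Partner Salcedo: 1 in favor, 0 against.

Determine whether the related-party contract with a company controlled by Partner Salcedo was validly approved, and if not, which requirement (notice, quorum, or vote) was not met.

Valid — all requirements satisfied.

Notice: 6 business days given; 5 required (6 ≥ 5). Satisfied.
Quorum: 5 present (interested partners count toward quorum); quorum is 4. Satisfied.
Vote: the related-party contract with a company controlled by Partner Salcedo requires two-thirds of the disinterested partners present (5 − 4 = 1). 2/3 of 1 = 0.67, rounded up to 1, so 1 affirmative vote is needed; 1 voted in favor. Satisfied.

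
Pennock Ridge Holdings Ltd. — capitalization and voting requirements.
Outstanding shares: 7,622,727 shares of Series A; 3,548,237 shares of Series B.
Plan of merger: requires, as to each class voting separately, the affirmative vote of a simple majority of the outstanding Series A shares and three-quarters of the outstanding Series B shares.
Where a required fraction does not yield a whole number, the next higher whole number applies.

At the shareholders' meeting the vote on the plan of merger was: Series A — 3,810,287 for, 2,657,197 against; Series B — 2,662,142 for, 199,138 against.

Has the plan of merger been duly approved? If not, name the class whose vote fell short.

Series A: a majority of 7622727 is 3811364; 3,811,364 required, 3,810,287 in favor — not approved.
Series B: 3/4 of 3548237 = 2661177.75, rounded up to 2661178; 2,661,178 required, 2,662,142 in favor — approved.

Not approved — the Series A shares did not give the required vote.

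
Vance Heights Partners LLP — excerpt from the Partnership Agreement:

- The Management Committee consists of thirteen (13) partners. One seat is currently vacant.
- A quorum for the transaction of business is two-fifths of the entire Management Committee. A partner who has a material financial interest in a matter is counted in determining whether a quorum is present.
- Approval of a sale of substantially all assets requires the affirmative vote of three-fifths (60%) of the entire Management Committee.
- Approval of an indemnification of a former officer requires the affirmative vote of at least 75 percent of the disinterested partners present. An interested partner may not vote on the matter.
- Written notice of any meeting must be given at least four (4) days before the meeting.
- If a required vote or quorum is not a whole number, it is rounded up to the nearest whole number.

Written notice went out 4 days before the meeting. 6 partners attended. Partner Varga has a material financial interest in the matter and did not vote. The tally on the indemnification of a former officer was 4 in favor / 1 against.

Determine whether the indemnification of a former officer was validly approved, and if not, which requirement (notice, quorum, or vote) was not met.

Valid — all requirements satisfied.

Notice: 4 days given; 4 required (4 ≥ 4). Satisfied.
Quorum: 6 present (interested partners count toward quorum); quorum is 6. Satisfied.
Vote: the indemnification of a former officer requires three-fourths of the disinterested partners present (6 − 1 = 5). 3/4 of 5 = 3.75, rounded up to 4, so 4 affirmative votes are needed; 4 voted in favor. Satisfied.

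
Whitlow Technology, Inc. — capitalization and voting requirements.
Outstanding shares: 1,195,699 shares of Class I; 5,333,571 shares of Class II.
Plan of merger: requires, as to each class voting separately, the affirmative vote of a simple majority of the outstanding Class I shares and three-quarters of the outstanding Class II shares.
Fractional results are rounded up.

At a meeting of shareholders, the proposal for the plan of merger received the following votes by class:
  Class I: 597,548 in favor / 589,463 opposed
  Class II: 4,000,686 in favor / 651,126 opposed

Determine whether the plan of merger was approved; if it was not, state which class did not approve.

Class I: a majority of 1195699 is 597850; 597,850 required, 597,548 in favor — not approved.
Class II: 3/4 of 5333571 = 4000178.25, rounded up to 4000179; 4,000,179 required, 4,000,686 in favor — approved.

Not approved — the Class I shares did not give the required vote.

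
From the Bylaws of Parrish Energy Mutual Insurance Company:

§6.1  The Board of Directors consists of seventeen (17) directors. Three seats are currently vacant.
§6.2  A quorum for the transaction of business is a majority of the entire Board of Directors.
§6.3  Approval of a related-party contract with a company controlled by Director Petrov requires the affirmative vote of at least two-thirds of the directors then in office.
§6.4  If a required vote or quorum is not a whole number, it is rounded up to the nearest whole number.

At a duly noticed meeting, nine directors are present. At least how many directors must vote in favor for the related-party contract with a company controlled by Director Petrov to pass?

10

The related-party contract with a company controlled by Director Petrov requires two-thirds of the directors then in office (14).
2/3 of 14 = 9.33, rounded up to 10.
(Only 9 can vote, so the related-party contract with a company controlled by Director Petrov cannot pass at this meeting, but the required vote is still 10.)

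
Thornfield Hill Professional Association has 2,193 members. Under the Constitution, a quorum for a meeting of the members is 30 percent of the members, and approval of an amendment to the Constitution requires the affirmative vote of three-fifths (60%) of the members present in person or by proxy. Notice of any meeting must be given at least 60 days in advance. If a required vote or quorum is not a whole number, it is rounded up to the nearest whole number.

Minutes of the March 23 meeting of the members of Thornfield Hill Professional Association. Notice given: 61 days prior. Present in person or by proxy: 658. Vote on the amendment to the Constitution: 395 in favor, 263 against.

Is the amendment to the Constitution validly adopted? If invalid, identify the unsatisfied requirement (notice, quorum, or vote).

Notice: 61 days given; 60 required. Satisfied.
Quorum: 30% of 2,193 = 657.90, rounded up to 658; 658 present. Satisfied.
Vote: requires three-fifths of those present (658); 3/5 of 658 = 394.80, rounded up to 395, so 395 needed; 395 in favor. Satisfied.

Valid — all requirements satisfied.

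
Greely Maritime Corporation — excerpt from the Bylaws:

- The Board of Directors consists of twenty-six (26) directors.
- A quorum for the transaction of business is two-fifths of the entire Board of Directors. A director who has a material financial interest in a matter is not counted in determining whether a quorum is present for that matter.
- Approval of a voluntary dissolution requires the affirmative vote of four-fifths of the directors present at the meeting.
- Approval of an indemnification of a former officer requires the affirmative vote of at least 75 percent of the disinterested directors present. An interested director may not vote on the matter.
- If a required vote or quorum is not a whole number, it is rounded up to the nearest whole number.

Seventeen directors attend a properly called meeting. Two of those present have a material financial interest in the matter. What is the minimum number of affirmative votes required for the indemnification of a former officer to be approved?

The indemnification of a former officer requires three-fourths of the disinterested directors present (17 − 2 = 15).
3/4 of 15 = 11.25, rounded up to 12.

12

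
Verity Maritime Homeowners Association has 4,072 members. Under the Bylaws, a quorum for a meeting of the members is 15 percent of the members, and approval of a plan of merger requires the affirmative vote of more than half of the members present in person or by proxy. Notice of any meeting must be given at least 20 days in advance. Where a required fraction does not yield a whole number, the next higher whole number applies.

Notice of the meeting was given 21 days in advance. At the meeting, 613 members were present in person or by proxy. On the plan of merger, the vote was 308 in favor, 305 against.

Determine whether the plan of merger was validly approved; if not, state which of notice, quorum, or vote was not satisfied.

Valid — all requirements satisfied.

Notice: 21 days given; 20 required. Satisfied.
Quorum: 15% of 4,072 = 610.80, rounded up to 611; 613 present. Satisfied.
Vote: requires a majority of those present (613); a majority of 613 is 307, so 307 needed; 308 in favor. Satisfied.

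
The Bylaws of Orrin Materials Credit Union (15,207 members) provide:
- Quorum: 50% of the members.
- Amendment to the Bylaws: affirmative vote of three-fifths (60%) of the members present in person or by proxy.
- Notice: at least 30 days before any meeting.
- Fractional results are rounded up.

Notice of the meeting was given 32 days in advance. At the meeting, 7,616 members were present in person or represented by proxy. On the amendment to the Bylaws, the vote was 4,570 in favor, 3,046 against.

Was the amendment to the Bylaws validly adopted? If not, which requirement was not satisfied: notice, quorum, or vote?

Valid — all requirements satisfied.

Notice: 32 days given; 30 required. Satisfied.
Quorum: 50% of 15,207 = 7,603.50, rounded up to 7,604; 7,616 present. Satisfied.
Vote: requires three-fifths of those present (7,616); 3/5 of 7616 = 4569.60, rounded up to 4570, so 4,570 needed; 4,570 in favor. Satisfied.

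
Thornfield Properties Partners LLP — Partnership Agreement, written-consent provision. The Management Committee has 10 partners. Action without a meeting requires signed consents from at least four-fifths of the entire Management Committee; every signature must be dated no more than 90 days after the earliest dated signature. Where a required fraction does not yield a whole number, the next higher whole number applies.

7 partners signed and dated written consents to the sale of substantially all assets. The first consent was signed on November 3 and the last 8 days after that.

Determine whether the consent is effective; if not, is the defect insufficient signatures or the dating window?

Signatures required: at least four-fifths of 10 — 4/5 of 10 = 8, so 8 needed; 7 signed. Insufficient.
Dating window: the latest signature is 8 days after the earliest; the limit is 90 days. Within the window.

Not effective — insufficient signatures.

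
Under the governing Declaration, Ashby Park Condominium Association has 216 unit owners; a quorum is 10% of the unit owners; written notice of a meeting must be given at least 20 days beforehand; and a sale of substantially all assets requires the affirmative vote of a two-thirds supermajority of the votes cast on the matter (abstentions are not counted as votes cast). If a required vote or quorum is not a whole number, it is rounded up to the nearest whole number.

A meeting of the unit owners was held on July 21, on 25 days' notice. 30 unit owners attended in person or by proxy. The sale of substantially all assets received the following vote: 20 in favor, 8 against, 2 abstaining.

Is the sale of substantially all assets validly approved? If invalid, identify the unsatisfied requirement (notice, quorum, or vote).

Valid — all requirements satisfied.

Notice: 25 days given; 20 required. Satisfied.
Quorum: 10% of 216 = 21.60, rounded up to 22; 30 present. Satisfied.
Vote: requires two-thirds of the votes cast (30 − 2 abstaining = 28); 2/3 of 28 = 18.67, rounded up to 19, so 19 needed; 20 in favor. Satisfied.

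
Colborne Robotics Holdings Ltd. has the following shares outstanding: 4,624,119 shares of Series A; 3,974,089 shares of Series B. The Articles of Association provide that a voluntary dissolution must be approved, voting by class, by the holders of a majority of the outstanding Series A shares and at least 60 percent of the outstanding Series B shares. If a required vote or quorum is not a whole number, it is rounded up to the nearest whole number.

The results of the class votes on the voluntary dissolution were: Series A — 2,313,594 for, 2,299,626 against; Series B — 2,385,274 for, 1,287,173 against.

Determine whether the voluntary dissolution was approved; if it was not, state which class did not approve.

Approved — every class gave the required vote.

Series A: a majority of 4624119 is 2312060; 2,312,060 required, 2,313,594 in favor — approved.
Series B: 3/5 of 3974089 = 2384453.40, rounded up to 2384454; 2,384,454 required, 2,385,274 in favor — approved.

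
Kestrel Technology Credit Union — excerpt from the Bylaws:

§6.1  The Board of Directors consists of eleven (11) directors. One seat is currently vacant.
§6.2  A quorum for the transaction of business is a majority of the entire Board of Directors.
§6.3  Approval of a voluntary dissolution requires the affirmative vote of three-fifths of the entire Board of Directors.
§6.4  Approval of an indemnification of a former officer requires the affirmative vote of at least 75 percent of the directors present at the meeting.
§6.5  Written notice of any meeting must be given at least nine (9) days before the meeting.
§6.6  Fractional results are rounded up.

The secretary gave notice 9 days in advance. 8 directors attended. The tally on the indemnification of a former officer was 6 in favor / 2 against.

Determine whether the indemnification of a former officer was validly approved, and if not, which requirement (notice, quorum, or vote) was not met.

Valid — all requirements satisfied.

Notice: 9 days given; 9 required (9 ≥ 9). Satisfied.
Quorum: 8 present; quorum is 6. Satisfied.
Vote: the indemnification of a former officer requires three-fourths of the directors present (8). 3/4 of 8 = 6, so 6 affirmative votes are needed; 6 voted in favor. Satisfied.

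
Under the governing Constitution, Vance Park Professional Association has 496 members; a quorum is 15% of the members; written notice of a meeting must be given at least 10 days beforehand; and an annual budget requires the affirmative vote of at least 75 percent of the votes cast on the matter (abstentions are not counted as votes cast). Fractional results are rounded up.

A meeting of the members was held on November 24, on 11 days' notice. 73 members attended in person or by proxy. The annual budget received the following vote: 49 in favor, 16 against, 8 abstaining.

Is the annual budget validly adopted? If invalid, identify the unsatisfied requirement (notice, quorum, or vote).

Invalid — quorum requirement not satisfied.

Notice: 11 days given; 10 required. Satisfied.
Quorum: 15% of 496 = 74.40, rounded up to 75; 73 present. Not satisfied.
Vote: requires three-fourths of the votes cast (73 − 8 abstaining = 65); 3/4 of 65 = 48.75, rounded up to 49, so 49 needed; 49 in favor. Satisfied.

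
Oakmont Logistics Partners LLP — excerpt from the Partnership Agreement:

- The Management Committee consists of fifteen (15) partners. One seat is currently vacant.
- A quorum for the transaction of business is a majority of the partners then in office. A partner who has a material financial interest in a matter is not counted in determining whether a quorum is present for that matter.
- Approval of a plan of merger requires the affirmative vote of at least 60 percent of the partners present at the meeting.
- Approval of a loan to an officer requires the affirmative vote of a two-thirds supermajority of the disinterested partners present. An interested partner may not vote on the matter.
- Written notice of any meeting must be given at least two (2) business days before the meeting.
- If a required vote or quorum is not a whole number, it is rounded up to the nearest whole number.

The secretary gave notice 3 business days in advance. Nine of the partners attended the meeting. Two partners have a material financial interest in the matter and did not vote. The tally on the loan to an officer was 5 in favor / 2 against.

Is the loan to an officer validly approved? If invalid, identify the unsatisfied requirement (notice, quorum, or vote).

Invalid — quorum requirement not satisfied.

Notice: 3 business days given; 2 required (3 ≥ 2). Satisfied.
Quorum: 9 present, but the 2 interested partners do not count, leaving 7. Quorum is 8. Not satisfied.
Vote: the loan to an officer requires two-thirds of the disinterested partners present (9 − 2 = 7). 2/3 of 7 = 4.67, rounded up to 5, so 5 affirmative votes are needed; 5 voted in favor. Satisfied. (Moot — without a quorum no business can be validly transacted.)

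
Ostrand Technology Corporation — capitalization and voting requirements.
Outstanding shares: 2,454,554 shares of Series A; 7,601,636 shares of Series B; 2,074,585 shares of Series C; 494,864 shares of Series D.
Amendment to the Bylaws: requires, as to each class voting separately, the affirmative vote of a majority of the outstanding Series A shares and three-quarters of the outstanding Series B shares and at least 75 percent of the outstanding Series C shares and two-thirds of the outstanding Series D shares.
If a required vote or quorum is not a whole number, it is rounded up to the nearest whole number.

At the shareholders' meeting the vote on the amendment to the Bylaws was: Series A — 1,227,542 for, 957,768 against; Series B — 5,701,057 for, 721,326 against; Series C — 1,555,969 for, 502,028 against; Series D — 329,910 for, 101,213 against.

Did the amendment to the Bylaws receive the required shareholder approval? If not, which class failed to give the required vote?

Not approved — the Series B shares did not give the required vote.

Series A: a majority of 2454554 is 1227278; 1,227,278 required, 1,227,542 in favor — approved.
Series B: 3/4 of 7601636 = 5701227; 5,701,227 required, 5,701,057 in favor — not approved.
Series C: 3/4 of 2074585 = 1555938.75, rounded up to 1555939; 1,555,939 required, 1,555,969 in favor — approved.
Series D: 2/3 of 494864 = 329909.33, rounded up to 329910; 329,910 required, 329,910 in favor — approved.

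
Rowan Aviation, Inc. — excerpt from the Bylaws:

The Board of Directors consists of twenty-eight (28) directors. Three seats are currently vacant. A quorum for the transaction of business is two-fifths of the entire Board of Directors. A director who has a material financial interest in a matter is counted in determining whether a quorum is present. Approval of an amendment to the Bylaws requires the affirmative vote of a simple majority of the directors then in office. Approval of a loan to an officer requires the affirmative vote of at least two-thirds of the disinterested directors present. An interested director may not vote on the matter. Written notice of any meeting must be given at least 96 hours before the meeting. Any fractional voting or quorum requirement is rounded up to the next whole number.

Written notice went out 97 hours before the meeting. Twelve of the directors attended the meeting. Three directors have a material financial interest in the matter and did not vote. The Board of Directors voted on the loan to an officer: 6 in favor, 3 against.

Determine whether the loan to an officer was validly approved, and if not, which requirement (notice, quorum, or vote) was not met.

Notice: 97 hours given; 96 required (97 ≥ 96). Satisfied.
Quorum: 12 present (interested directors count toward quorum); quorum is 12. Satisfied.
Vote: the loan to an officer requires two-thirds of the disinterested directors present (12 − 3 = 9). 2/3 of 9 = 6, so 6 affirmative votes are needed; 6 voted in favor. Satisfied.

Valid — all requirements satisfied.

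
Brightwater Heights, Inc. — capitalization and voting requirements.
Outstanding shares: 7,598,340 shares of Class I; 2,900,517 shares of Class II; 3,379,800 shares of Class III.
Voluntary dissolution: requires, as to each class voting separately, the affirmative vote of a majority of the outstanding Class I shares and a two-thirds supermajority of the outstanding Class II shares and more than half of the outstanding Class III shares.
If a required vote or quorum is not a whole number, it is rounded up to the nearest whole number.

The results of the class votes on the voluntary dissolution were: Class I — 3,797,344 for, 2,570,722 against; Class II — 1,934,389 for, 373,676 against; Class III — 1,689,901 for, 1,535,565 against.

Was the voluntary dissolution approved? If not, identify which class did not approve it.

Class I: a majority of 7598340 is 3799171; 3,799,171 required, 3,797,344 in favor — not approved.
Class II: 2/3 of 2900517 = 1933678; 1,933,678 required, 1,934,389 in favor — approved.
Class III: a majority of 3379800 is 1689901; 1,689,901 required, 1,689,901 in favor — approved.

Not approved — the Class I shares did not give the required vote.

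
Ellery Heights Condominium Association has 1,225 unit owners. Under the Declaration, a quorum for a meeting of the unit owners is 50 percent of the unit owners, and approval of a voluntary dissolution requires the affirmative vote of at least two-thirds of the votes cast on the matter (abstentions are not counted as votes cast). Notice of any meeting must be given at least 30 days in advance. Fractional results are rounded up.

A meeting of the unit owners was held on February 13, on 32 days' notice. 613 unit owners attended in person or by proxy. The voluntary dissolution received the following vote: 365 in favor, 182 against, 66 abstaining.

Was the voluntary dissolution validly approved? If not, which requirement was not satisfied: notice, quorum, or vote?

Notice: 32 days given; 30 required. Satisfied.
Quorum: 50% of 1,225 = 612.50, rounded up to 613; 613 present. Satisfied.
Vote: requires two-thirds of the votes cast (613 − 66 abstaining = 547); 2/3 of 547 = 364.67, rounded up to 365, so 365 needed; 365 in favor. Satisfied.

Valid — all requirements satisfied.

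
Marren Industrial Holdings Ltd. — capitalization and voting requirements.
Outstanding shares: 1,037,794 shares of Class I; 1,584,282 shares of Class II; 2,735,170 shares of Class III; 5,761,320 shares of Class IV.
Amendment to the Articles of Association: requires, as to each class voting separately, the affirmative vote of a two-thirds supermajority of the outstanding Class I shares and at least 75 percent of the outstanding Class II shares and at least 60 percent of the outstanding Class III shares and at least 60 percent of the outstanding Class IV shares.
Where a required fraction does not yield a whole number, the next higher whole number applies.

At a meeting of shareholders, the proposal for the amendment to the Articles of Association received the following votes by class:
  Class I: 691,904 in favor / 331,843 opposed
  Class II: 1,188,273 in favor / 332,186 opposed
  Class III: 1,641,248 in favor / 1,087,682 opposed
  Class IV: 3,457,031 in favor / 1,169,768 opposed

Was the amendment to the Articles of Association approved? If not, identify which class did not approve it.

Approved — every class gave the required vote.

Class I: 2/3 of 1037794 = 691862.67, rounded up to 691863; 691,863 required, 691,904 in favor — approved.
Class II: 3/4 of 1584282 = 1188211.50, rounded up to 1188212; 1,188,212 required, 1,188,273 in favor — approved.
Class III: 3/5 of 2735170 = 1641102; 1,641,102 required, 1,641,248 in favor — approved.
Class IV: 3/5 of 5761320 = 3456792; 3,456,792 required, 3,457,031 in favor — approved.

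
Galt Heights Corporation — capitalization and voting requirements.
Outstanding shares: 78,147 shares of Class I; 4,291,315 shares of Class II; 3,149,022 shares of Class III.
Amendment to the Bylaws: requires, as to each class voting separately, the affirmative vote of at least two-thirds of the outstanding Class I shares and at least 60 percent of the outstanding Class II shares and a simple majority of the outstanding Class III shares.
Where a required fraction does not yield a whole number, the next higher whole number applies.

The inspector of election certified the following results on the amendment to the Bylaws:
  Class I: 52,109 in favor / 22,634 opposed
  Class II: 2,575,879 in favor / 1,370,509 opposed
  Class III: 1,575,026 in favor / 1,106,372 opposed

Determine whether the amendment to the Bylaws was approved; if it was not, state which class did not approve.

Approved — every class gave the required vote.

Class I: 2/3 of 78147 = 52098; 52,098 required, 52,109 in favor — approved.
Class II: 3/5 of 4291315 = 2574789; 2,574,789 required, 2,575,879 in favor — approved.
Class III: a majority of 3149022 is 1574512; 1,574,512 required, 1,575,026 in favor — approved.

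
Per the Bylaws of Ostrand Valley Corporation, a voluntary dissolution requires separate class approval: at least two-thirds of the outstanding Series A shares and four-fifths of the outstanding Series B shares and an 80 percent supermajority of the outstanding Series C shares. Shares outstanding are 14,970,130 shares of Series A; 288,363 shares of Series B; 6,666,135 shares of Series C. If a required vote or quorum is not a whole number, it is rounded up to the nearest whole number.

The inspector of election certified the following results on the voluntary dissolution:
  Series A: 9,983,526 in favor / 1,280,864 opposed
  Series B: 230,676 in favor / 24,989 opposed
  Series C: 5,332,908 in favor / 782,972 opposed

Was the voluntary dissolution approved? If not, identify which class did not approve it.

Not approved — the Series B shares did not give the required vote.

Series A: 2/3 of 14970130 = 9980086.67, rounded up to 9980087; 9,980,087 required, 9,983,526 in favor — approved.
Series B: 4/5 of 288363 = 230690.40, rounded up to 230691; 230,691 required, 230,676 in favor — not approved.
Series C: 4/5 of 6666135 = 5332908; 5,332,908 required, 5,332,908 in favor — approved.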